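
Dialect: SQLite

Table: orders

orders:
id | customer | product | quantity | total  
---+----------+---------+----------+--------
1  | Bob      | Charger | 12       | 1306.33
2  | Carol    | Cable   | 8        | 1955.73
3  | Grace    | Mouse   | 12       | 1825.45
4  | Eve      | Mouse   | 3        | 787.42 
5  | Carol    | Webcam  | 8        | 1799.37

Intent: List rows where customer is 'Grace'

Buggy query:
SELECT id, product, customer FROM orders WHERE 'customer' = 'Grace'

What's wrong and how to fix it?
Bug: 'customer' in single quotes is a string literal, not the column; the comparison is literal-vs-literal and never true

Fix: Remove the quotes around the column name (or use double quotes for an identifier)

Corrected query:
SELECT id, product, customer FROM orders WHERE customer = 'Grace'

Result:
id | product | customer
---+---------+---------
3  | Mouse   | Grace   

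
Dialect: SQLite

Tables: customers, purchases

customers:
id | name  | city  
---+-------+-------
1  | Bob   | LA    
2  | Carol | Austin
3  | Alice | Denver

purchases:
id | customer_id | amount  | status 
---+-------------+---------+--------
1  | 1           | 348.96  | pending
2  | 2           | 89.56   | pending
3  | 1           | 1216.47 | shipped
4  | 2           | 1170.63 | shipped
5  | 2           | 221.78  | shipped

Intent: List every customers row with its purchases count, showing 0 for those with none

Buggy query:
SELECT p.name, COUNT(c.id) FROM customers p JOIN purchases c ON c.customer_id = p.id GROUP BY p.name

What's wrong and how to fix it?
Bug: An inner join excludes parents with zero children

Fix: Switch to LEFT JOIN to retain unmatched parent rows

Corrected query:
SELECT p.name, COUNT(c.id) FROM customers p LEFT JOIN purchases c ON c.customer_id = p.id GROUP BY p.name

Result:
name  | COUNT(c.id)
------+------------
Alice | 0          
Bob   | 2          
Carol | 3          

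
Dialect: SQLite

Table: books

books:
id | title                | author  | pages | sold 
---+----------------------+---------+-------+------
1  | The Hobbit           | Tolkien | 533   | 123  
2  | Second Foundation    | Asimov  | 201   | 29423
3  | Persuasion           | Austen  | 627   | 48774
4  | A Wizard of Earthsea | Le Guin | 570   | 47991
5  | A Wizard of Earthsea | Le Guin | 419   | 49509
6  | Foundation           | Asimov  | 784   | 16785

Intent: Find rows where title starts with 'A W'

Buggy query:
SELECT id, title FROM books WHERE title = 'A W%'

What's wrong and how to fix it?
Bug: '=' compares the literal string including the % character; pattern matching needs LIKE

Fix: Use LIKE for wildcard pattern matching

Corrected query:
SELECT id, title FROM books WHERE title LIKE 'A W%'

Result:
id | title               
---+---------------------
4  | A Wizard of Earthsea
5  | A Wizard of Earthsea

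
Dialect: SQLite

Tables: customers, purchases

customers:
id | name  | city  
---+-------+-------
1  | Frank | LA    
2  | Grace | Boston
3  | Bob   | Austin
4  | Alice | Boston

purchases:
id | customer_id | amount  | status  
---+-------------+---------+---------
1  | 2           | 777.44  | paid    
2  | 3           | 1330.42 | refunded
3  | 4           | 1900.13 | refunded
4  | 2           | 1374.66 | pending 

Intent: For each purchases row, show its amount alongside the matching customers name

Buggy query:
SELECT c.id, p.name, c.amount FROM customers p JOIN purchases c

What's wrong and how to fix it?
Bug: Missing join condition: each purchases row is matched to all customers rows instead of just its own

Fix: Specify the join condition linking the foreign key to the parent id

Corrected query:
SELECT c.id, p.name, c.amount FROM customers p JOIN purchases c ON c.customer_id = p.id

Result:
id | name  | amount 
---+-------+--------
1  | Grace | 777.44 
2  | Bob   | 1330.42
3  | Alice | 1900.13
4  | Grace | 1374.66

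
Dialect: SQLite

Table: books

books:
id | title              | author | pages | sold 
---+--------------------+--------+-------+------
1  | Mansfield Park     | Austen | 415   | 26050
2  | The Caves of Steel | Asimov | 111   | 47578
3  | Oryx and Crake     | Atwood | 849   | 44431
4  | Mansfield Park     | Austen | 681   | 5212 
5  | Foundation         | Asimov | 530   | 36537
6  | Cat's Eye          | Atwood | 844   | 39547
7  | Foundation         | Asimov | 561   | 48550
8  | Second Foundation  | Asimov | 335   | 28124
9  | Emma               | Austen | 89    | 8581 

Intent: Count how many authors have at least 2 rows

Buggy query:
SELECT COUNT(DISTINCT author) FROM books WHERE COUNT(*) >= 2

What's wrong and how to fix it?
Bug: COUNT(*) cannot appear in WHERE; the per-group count doesn't exist yet

Fix: Group first with HAVING COUNT(*) >= 2, then COUNT the resulting groups

Corrected query:
SELECT COUNT(*) FROM (SELECT author FROM books GROUP BY author HAVING COUNT(*) >= 2)

Result:
COUNT(*)
--------
3       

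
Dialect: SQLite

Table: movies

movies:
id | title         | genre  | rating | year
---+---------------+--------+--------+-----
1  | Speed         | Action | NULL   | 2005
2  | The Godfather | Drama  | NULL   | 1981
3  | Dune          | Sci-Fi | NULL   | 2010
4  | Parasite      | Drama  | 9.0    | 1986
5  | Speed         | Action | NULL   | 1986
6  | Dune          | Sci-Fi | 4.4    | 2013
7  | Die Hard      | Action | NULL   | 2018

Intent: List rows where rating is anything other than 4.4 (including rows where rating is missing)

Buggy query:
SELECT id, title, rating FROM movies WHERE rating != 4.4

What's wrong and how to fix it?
Bug: 'rating != 4.4' is unknown when rating is NULL, so NULL rows are silently excluded

Fix: Handle NULL separately with IS NULL alongside the inequality

Corrected query:
SELECT id, title, rating FROM movies WHERE rating != 4.4 OR rating IS NULL

Result:
id | title         | rating
---+---------------+-------
1  | Speed         | NULL  
2  | The Godfather | NULL  
3  | Dune          | NULL  
4  | Parasite      | 9     
5  | Speed         | NULL  
7  | Die Hard      | NULL  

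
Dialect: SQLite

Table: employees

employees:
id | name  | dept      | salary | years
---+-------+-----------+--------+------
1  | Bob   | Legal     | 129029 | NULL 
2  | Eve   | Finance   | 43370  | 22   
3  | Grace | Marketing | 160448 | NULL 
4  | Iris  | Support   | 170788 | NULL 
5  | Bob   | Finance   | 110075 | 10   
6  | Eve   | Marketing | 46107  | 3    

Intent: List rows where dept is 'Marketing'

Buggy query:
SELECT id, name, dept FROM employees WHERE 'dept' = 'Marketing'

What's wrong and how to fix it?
Bug: 'dept' in single quotes is a string literal, not the column; the comparison is literal-vs-literal and never true

Fix: Reference the column as dept without single quotes

Corrected query:
SELECT id, name, dept FROM employees WHERE dept = 'Marketing'

Result:
id | name  | dept     
---+-------+----------
3  | Grace | Marketing
6  | Eve   | Marketing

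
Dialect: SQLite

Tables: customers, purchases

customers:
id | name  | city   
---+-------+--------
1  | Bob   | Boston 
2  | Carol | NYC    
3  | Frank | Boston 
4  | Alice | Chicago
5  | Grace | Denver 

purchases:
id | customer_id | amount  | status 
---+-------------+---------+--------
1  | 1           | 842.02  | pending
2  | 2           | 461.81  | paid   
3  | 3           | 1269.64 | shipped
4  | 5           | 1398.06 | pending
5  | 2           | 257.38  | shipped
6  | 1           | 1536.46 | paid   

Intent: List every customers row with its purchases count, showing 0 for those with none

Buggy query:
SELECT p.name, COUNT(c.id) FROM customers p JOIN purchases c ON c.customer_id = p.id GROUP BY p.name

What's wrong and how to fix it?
Bug: INNER JOIN drops customers rows that have no matching purchases rows

Fix: Use LEFT JOIN so parents without children still appear (COUNT(c.id) gives 0)

Corrected query:
SELECT p.name, COUNT(c.id) FROM customers p LEFT JOIN purchases c ON c.customer_id = p.id GROUP BY p.name

Result:
name  | COUNT(c.id)
------+------------
Alice | 0          
Bob   | 2          
Carol | 2          
Frank | 1          
Grace | 1          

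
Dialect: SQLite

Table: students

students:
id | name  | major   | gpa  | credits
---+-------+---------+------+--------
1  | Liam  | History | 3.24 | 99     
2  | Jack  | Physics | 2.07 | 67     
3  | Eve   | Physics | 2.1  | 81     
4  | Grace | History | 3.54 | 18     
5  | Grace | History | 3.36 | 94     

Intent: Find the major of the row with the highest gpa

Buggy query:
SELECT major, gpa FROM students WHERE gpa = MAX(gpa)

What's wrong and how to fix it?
Bug: WHERE is evaluated per row; an aggregate over the whole table isn't defined there

Fix: Wrap MAX in a scalar subquery so WHERE compares against a single value

Corrected query:
SELECT major, gpa FROM students WHERE gpa = (SELECT MAX(gpa) FROM students)

Result:
major   | gpa 
--------+-----
History | 3.54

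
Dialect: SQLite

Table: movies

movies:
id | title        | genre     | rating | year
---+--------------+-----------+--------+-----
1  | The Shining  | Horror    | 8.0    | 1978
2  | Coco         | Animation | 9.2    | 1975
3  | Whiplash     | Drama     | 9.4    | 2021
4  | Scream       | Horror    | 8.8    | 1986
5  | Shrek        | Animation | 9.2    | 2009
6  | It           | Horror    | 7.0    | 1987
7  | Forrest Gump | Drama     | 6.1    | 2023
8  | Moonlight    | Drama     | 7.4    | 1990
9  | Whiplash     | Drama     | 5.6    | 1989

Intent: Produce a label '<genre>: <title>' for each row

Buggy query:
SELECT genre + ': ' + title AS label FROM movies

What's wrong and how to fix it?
Bug: SQLite uses || for string concatenation; + coerces text to numbers (yielding 0)

Fix: Use the || operator for string concatenation

Corrected query:
SELECT genre || ': ' || title AS label FROM movies

Result:
label              
-------------------
Horror: The Shining
Animation: Coco    
Drama: Whiplash    
Horror: Scream     
Animation: Shrek   
Horror: It         
Drama: Forrest Gump
Drama: Moonlight   
Drama: Whiplash    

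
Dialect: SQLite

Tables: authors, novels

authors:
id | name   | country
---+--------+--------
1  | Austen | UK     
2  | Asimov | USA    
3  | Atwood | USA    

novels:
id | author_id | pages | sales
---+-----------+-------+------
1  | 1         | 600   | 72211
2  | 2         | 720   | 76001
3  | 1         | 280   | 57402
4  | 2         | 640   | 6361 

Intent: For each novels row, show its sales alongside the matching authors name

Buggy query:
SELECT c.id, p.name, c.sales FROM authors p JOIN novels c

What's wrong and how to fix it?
Bug: Missing join condition: each novels row is matched to all authors rows instead of just its own

Fix: Specify the join condition linking the foreign key to the parent id

Corrected query:
SELECT c.id, p.name, c.sales FROM authors p JOIN novels c ON c.author_id = p.id

Result:
id | name   | sales
---+--------+------
1  | Austen | 72211
2  | Asimov | 76001
3  | Austen | 57402
4  | Asimov | 6361 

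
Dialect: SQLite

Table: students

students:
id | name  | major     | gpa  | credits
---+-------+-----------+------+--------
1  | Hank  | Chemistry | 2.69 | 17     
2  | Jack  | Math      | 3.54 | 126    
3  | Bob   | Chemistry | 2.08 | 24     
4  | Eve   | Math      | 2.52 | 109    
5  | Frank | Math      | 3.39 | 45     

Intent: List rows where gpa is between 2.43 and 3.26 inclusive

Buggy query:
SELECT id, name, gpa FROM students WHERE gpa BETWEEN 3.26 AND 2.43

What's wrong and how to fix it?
Bug: BETWEEN expects the lower bound first; with 3.26 AND 2.43 the range is empty

Fix: Write BETWEEN 2.43 AND 3.26

Corrected query:
SELECT id, name, gpa FROM students WHERE gpa BETWEEN 2.43 AND 3.26

Result:
id | name | gpa 
---+------+-----
1  | Hank | 2.69
4  | Eve  | 2.52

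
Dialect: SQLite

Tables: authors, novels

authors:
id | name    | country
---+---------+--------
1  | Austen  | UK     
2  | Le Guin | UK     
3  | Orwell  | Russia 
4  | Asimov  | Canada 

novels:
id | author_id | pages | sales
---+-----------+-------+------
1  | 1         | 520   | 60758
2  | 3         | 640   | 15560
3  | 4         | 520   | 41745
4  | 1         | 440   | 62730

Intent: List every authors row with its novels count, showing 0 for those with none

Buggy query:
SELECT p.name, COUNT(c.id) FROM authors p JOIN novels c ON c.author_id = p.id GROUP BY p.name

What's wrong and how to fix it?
Bug: An inner join excludes parents with zero children

Fix: Switch to LEFT JOIN to retain unmatched parent rows

Corrected query:
SELECT p.name, COUNT(c.id) FROM authors p LEFT JOIN novels c ON c.author_id = p.id GROUP BY p.name

Result:
name    | COUNT(c.id)
--------+------------
Asimov  | 1          
Austen  | 2          
Le Guin | 0          
Orwell  | 1          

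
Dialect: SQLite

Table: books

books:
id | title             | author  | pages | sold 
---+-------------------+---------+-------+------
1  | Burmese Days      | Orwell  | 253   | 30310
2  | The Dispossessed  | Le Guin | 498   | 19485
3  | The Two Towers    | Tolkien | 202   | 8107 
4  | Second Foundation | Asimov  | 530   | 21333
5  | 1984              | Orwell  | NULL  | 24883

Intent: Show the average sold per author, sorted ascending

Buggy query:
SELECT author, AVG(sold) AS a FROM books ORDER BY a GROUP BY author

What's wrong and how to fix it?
Bug: ORDER BY appears before GROUP BY; SQL clause order requires GROUP BY first

Fix: Move ORDER BY to the end, after GROUP BY

Corrected query:
SELECT author, AVG(sold) AS a FROM books GROUP BY author ORDER BY a

Result:
author  | a      
--------+--------
Tolkien | 8107   
Le Guin | 19485  
Asimov  | 21333  
Orwell  | 27596.5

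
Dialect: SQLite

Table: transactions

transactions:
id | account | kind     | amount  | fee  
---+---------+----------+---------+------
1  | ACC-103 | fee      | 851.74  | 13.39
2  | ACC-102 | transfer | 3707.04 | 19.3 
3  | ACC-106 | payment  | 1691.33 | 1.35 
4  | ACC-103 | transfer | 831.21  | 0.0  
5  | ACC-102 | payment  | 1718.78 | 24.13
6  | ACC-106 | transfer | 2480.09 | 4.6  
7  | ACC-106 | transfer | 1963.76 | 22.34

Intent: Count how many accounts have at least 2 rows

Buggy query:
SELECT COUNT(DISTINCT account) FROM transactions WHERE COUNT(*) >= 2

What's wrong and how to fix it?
Bug: WHERE filters individual rows, not groups, so a group-level COUNT is invalid there

Fix: Use a subquery that GROUPs and filters with HAVING, then count its rows

Corrected query:
SELECT COUNT(*) FROM (SELECT account FROM transactions GROUP BY account HAVING COUNT(*) >= 2)

Result:
COUNT(*)
--------
3       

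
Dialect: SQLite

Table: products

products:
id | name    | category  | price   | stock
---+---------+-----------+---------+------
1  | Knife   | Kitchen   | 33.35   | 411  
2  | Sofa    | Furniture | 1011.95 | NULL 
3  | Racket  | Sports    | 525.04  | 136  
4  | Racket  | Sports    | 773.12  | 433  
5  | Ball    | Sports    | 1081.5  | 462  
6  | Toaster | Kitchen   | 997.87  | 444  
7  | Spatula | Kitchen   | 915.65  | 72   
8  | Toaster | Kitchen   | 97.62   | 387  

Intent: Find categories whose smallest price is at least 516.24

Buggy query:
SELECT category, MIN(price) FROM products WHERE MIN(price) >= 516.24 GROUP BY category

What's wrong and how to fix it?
Bug: Aggregates like MIN are computed per group after WHERE runs

Fix: Replace WHERE with HAVING after the GROUP BY

Corrected query:
SELECT category, MIN(price) FROM products GROUP BY category HAVING MIN(price) >= 516.24

Result:
category  | MIN(price)
----------+-----------
Furniture | 1011.95   
Sports    | 525.04    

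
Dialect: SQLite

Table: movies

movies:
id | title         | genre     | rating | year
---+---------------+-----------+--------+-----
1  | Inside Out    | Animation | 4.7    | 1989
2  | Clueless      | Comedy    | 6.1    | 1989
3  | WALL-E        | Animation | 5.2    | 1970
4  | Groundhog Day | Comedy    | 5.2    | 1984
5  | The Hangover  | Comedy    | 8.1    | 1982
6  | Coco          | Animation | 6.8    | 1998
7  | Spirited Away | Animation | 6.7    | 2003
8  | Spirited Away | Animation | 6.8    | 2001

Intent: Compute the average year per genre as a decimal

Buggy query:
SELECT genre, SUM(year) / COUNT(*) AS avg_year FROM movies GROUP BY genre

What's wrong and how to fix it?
Bug: Both operands are integers, so '/' performs integer division and truncates

Fix: Multiply by 1.0 (or CAST to REAL) to force floating-point division

Corrected query:
SELECT genre, SUM(year) * 1.0 / COUNT(*) AS avg_year FROM movies GROUP BY genre

Result:
genre     | avg_year
----------+---------
Animation | 1992.2  
Comedy    | 1985    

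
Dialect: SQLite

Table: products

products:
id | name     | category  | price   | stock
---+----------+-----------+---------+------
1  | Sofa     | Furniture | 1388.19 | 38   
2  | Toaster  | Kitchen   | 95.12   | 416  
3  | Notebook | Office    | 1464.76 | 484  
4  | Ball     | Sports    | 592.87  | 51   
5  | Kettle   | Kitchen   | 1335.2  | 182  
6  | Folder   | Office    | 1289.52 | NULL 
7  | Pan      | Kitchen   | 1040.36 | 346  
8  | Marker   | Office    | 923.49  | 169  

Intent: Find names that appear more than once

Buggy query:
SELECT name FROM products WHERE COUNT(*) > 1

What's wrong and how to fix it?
Bug: COUNT(*) is an aggregate and cannot be used in WHERE

Fix: GROUP BY name, then filter groups with HAVING COUNT(*) > 1

Corrected query:
SELECT name FROM products GROUP BY name HAVING COUNT(*) > 1

Result:
(no rows)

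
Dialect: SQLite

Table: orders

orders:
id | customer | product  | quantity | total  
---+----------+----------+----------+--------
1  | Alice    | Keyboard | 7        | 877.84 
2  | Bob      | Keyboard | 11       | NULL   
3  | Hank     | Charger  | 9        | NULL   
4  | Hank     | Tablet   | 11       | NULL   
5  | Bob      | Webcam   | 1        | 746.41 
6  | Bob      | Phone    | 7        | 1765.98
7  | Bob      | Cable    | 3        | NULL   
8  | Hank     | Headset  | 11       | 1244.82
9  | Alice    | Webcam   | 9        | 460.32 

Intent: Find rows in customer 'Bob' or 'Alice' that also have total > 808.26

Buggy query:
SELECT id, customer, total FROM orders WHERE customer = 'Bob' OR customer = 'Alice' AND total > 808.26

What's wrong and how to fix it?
Bug: Without parentheses, AND is evaluated before OR, so the total filter only applies to the 'Alice' branch

Fix: Group the OR with parentheses (or use IN), then AND the threshold

Corrected query:
SELECT id, customer, total FROM orders WHERE (customer = 'Bob' OR customer = 'Alice') AND total > 808.26

Result:
id | customer | total  
---+----------+--------
1  | Alice    | 877.84 
6  | Bob      | 1765.98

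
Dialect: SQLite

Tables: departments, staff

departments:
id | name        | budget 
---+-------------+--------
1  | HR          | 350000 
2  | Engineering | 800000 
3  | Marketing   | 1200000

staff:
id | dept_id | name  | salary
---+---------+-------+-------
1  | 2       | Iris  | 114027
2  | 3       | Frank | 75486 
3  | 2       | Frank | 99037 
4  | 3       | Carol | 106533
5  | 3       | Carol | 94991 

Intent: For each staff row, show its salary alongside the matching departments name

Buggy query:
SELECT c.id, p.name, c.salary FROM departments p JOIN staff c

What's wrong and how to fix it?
Bug: JOIN with no ON clause produces a cartesian product; every staff row pairs with every departments row

Fix: Add ON c.dept_id = p.id to the JOIN

Corrected query:
SELECT c.id, p.name, c.salary FROM departments p JOIN staff c ON c.dept_id = p.id

Result:
id | name        | salary
---+-------------+-------
1  | Engineering | 114027
2  | Marketing   | 75486 
3  | Engineering | 99037 
4  | Marketing   | 106533
5  | Marketing   | 94991 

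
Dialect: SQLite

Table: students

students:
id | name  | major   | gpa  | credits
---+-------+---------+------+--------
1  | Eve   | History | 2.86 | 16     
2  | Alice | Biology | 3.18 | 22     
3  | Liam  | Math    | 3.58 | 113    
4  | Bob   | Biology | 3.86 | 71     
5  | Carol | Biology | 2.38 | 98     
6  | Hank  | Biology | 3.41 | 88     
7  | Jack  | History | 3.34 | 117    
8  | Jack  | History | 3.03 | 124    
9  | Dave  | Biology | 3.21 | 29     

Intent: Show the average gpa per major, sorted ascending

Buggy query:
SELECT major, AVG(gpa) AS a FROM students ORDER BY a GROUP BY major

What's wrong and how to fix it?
Bug: ORDER BY appears before GROUP BY; SQL clause order requires GROUP BY first

Fix: Move ORDER BY to the end, after GROUP BY

Corrected query:
SELECT major, AVG(gpa) AS a FROM students GROUP BY major ORDER BY a

Result:
major   | a       
--------+---------
History | 3.076667
Biology | 3.208   
Math    | 3.58    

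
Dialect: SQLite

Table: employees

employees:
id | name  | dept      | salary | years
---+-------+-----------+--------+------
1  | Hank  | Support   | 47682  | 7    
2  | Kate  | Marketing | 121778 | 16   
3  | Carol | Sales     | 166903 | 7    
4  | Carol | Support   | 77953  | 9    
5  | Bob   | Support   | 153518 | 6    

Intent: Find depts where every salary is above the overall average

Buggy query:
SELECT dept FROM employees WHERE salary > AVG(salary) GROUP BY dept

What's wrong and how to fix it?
Bug: WHERE evaluates per row before aggregation, so AVG() is unavailable

Fix: Compute the overall average in a scalar subquery and compare each group's MIN against it in HAVING

Corrected query:
SELECT dept FROM employees GROUP BY dept HAVING MIN(salary) > (SELECT AVG(salary) FROM employees)

Result:
dept     
---------
Marketing
Sales    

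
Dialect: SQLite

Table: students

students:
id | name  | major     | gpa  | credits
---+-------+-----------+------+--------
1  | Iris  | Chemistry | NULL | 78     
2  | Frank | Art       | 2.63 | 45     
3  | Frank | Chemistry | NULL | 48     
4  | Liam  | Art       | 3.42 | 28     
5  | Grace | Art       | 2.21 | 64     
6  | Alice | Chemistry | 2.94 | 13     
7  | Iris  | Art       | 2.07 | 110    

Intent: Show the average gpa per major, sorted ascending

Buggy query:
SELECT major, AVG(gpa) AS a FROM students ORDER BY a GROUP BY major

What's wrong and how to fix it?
Bug: GROUP BY must precede ORDER BY

Fix: Reorder: SELECT … FROM … GROUP BY … ORDER BY …

Corrected query:
SELECT major, AVG(gpa) AS a FROM students GROUP BY major ORDER BY a

Result:
major     | a     
----------+-------
Art       | 2.5825
Chemistry | 2.94  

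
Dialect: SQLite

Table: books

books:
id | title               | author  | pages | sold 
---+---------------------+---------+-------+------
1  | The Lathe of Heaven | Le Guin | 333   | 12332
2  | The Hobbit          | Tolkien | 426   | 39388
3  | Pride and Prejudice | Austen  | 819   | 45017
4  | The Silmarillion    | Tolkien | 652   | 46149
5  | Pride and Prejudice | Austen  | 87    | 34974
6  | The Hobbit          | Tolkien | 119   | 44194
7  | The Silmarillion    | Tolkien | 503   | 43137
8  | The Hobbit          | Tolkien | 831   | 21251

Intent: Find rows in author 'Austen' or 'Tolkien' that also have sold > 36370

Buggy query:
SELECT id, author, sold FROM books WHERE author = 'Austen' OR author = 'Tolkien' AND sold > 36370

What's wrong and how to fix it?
Bug: Without parentheses, AND is evaluated before OR, so the sold filter only applies to the 'Tolkien' branch

Fix: Group the OR with parentheses (or use IN), then AND the threshold

Corrected query:
SELECT id, author, sold FROM books WHERE (author = 'Austen' OR author = 'Tolkien') AND sold > 36370

Result:
id | author  | sold 
---+---------+------
2  | Tolkien | 39388
3  | Austen  | 45017
4  | Tolkien | 46149
6  | Tolkien | 44194
7  | Tolkien | 43137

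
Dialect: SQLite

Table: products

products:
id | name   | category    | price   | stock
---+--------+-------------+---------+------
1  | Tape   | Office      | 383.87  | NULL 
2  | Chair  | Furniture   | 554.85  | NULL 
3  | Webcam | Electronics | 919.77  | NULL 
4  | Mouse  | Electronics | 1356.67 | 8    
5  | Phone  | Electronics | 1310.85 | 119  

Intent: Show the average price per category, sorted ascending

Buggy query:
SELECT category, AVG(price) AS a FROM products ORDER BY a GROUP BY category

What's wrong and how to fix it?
Bug: GROUP BY must precede ORDER BY

Fix: Reorder: SELECT … FROM … GROUP BY … ORDER BY …

Corrected query:
SELECT category, AVG(price) AS a FROM products GROUP BY category ORDER BY a

Result:
category    | a          
------------+------------
Office      | 383.87     
Furniture   | 554.85     
Electronics | 1195.763333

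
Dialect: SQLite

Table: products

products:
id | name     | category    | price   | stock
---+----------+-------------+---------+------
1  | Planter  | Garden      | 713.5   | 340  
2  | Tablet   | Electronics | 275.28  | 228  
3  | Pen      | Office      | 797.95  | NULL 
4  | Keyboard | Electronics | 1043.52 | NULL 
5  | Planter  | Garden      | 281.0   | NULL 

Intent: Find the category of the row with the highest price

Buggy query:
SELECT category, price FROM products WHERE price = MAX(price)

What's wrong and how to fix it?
Bug: MAX(price) is an aggregate and cannot be used directly in WHERE

Fix: Wrap MAX in a scalar subquery so WHERE compares against a single value

Corrected query:
SELECT category, price FROM products WHERE price = (SELECT MAX(price) FROM products)

Result:
category    | price  
------------+--------
Electronics | 1043.52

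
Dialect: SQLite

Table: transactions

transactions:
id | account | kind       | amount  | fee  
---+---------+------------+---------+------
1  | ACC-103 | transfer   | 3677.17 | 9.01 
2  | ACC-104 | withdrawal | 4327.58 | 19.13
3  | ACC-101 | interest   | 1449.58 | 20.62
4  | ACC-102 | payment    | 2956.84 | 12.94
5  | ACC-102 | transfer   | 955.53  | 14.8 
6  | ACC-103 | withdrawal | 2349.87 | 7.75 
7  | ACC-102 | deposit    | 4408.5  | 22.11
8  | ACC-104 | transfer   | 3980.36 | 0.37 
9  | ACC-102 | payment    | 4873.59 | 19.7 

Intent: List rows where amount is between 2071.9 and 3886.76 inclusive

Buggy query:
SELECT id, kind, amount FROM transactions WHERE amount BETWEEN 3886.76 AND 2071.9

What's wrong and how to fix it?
Bug: BETWEEN expects the lower bound first; with 3886.76 AND 2071.9 the range is empty

Fix: Swap the bounds so the smaller value comes first

Corrected query:
SELECT id, kind, amount FROM transactions WHERE amount BETWEEN 2071.9 AND 3886.76

Result:
id | kind       | amount 
---+------------+--------
1  | transfer   | 3677.17
4  | payment    | 2956.84
6  | withdrawal | 2349.87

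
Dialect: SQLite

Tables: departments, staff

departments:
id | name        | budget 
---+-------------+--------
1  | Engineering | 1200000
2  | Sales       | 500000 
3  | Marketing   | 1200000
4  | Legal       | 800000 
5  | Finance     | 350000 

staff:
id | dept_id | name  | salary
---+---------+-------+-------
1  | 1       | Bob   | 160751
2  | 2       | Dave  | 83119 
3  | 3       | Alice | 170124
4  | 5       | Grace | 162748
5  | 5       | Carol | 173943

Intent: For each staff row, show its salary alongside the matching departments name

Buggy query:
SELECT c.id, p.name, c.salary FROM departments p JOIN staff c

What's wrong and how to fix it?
Bug: Missing join condition: each staff row is matched to all departments rows instead of just its own

Fix: Specify the join condition linking the foreign key to the parent id

Corrected query:
SELECT c.id, p.name, c.salary FROM departments p JOIN staff c ON c.dept_id = p.id

Result:
id | name        | salary
---+-------------+-------
1  | Engineering | 160751
2  | Sales       | 83119 
3  | Marketing   | 170124
4  | Finance     | 162748
5  | Finance     | 173943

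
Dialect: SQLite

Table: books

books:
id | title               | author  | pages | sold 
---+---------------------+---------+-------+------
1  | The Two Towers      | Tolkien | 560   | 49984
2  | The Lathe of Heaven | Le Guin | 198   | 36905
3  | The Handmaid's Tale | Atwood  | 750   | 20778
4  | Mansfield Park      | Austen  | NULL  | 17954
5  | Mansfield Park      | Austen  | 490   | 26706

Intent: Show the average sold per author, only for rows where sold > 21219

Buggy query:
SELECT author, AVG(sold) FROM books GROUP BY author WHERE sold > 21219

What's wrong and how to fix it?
Bug: WHERE cannot follow GROUP BY

Fix: Move the WHERE clause before GROUP BY

Corrected query:
SELECT author, AVG(sold) FROM books WHERE sold > 21219 GROUP BY author

Result:
author  | AVG(sold)
--------+----------
Austen  | 26706    
Le Guin | 36905    
Tolkien | 49984    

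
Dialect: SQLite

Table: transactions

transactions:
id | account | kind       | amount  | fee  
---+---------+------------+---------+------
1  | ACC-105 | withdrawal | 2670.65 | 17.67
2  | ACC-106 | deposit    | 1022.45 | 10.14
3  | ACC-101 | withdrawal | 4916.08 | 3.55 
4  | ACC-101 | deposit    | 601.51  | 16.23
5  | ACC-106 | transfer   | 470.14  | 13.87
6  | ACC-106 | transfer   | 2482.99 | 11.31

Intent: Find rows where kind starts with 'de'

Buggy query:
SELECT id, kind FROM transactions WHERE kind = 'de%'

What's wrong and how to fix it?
Bug: Wildcards only work with LIKE; '=' treats '%' as a literal character

Fix: Use LIKE for wildcard pattern matching

Corrected query:
SELECT id, kind FROM transactions WHERE kind LIKE 'de%'

Result:
id | kind   
---+--------
2  | deposit
4  | deposit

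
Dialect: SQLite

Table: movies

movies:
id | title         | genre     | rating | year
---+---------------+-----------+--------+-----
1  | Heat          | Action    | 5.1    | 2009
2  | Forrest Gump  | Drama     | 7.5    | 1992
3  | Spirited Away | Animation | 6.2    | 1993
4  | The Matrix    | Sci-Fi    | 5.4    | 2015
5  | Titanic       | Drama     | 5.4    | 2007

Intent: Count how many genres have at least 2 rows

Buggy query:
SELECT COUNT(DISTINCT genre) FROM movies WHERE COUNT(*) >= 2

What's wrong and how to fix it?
Bug: COUNT(*) cannot appear in WHERE; the per-group count doesn't exist yet

Fix: Use a subquery that GROUPs and filters with HAVING, then count its rows

Corrected query:
SELECT COUNT(*) FROM (SELECT genre FROM movies GROUP BY genre HAVING COUNT(*) >= 2)

Result:
COUNT(*)
--------
1       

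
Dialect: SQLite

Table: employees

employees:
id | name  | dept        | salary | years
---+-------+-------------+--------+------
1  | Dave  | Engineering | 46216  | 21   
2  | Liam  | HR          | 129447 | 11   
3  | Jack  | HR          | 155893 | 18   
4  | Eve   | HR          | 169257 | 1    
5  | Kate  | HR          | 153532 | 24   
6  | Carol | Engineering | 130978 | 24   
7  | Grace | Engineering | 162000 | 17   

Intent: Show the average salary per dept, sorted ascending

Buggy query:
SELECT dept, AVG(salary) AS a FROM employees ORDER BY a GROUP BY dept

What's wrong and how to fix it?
Bug: ORDER BY appears before GROUP BY; SQL clause order requires GROUP BY first

Fix: Move ORDER BY to the end, after GROUP BY

Corrected query:
SELECT dept, AVG(salary) AS a FROM employees GROUP BY dept ORDER BY a

Result:
dept        | a            
------------+--------------
Engineering | 113064.666667
HR          | 152032.25    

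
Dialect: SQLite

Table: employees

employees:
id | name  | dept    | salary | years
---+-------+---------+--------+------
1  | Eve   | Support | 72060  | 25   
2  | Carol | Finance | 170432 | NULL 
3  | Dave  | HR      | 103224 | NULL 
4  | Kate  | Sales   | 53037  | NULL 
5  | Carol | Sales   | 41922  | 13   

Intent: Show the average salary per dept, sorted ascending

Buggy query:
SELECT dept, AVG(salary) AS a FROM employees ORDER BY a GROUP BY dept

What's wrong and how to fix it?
Bug: GROUP BY must precede ORDER BY

Fix: Move ORDER BY to the end, after GROUP BY

Corrected query:
SELECT dept, AVG(salary) AS a FROM employees GROUP BY dept ORDER BY a

Result:
dept    | a      
--------+--------
Sales   | 47479.5
Support | 72060  
HR      | 103224 
Finance | 170432 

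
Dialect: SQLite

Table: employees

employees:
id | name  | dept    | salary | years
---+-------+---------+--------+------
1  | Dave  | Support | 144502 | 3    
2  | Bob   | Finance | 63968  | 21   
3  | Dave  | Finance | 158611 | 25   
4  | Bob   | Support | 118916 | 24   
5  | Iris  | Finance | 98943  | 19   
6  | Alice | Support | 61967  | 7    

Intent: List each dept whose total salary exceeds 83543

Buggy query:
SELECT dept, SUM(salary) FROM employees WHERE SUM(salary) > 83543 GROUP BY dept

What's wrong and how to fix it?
Bug: SUM(salary) is an aggregate, but WHERE filters rows before aggregation

Fix: Use HAVING (which filters groups after aggregation) instead of WHERE

Corrected query:
SELECT dept, SUM(salary) FROM employees GROUP BY dept HAVING SUM(salary) > 83543

Result:
dept    | SUM(salary)
--------+------------
Finance | 321522     
Support | 325385     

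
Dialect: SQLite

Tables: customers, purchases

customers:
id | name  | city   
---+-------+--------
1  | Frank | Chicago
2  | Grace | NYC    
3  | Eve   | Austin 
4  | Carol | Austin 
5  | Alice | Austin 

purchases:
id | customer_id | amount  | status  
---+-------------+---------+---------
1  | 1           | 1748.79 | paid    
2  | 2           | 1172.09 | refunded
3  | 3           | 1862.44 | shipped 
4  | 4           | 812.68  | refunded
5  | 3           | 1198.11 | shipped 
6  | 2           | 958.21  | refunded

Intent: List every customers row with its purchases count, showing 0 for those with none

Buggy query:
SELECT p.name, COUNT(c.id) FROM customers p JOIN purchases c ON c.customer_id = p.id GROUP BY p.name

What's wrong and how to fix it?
Bug: INNER JOIN drops customers rows that have no matching purchases rows

Fix: Use LEFT JOIN so parents without children still appear (COUNT(c.id) gives 0)

Corrected query:
SELECT p.name, COUNT(c.id) FROM customers p LEFT JOIN purchases c ON c.customer_id = p.id GROUP BY p.name

Result:
name  | COUNT(c.id)
------+------------
Alice | 0          
Carol | 1          
Eve   | 2          
Frank | 1          
Grace | 2          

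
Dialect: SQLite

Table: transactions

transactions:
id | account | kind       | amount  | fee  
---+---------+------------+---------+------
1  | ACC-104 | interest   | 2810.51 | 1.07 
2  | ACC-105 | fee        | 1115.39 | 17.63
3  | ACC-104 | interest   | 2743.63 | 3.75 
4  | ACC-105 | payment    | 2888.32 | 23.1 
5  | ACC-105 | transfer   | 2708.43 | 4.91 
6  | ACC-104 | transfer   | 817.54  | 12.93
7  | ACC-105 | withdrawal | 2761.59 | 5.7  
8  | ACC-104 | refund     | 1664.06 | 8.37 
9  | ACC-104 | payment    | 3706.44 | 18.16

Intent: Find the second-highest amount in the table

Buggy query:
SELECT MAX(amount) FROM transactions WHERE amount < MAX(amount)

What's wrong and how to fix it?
Bug: MAX(amount) on the right of the comparison is an aggregate-in-WHERE error

Fix: Put the inner MAX in a scalar subquery

Corrected query:
SELECT MAX(amount) FROM transactions WHERE amount < (SELECT MAX(amount) FROM transactions)

Result:
MAX(amount)
-----------
2888.32    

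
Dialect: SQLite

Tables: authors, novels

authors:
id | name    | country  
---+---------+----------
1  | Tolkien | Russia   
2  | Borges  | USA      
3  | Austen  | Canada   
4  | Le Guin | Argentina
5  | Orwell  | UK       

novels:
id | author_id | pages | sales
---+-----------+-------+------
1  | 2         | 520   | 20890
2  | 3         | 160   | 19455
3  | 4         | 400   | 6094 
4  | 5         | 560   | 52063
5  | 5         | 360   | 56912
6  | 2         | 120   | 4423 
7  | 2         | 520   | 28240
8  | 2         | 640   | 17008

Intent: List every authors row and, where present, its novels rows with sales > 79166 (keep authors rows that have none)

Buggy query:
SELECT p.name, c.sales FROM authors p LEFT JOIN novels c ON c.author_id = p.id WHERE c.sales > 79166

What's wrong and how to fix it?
Bug: A WHERE condition on the right-hand table after LEFT JOIN drops unmatched parents

Fix: Put 'c.sales > 79166' in the JOIN's ON clause instead of WHERE

Corrected query:
SELECT p.name, c.sales FROM authors p LEFT JOIN novels c ON c.author_id = p.id AND c.sales > 79166

Result:
name    | sales
--------+------
Tolkien | NULL 
Borges  | NULL 
Austen  | NULL 
Le Guin | NULL 
Orwell  | NULL 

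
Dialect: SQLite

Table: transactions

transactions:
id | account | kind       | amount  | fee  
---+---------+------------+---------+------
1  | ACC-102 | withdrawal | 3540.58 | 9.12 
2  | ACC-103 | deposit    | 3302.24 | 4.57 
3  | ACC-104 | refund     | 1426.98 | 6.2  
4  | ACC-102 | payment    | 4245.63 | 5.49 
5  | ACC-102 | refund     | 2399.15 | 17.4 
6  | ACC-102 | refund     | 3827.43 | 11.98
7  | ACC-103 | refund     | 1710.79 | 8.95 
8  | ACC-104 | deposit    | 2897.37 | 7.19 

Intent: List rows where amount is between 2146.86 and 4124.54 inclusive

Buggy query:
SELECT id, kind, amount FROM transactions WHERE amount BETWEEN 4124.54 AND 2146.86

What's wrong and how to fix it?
Bug: The bounds are reversed; BETWEEN a AND b requires a <= b to match anything

Fix: Swap the bounds so the smaller value comes first

Corrected query:
SELECT id, kind, amount FROM transactions WHERE amount BETWEEN 2146.86 AND 4124.54

Result:
id | kind       | amount 
---+------------+--------
1  | withdrawal | 3540.58
2  | deposit    | 3302.24
5  | refund     | 2399.15
6  | refund     | 3827.43
8  | deposit    | 2897.37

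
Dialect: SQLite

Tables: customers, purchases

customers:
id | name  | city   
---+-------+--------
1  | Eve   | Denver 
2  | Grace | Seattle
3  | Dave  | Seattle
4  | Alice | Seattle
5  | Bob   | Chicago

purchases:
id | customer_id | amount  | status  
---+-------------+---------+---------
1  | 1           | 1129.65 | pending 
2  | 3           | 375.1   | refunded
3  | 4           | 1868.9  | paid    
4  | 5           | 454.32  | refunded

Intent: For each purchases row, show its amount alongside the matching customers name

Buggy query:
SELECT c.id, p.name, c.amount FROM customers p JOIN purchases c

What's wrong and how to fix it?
Bug: Missing join condition: each purchases row is matched to all customers rows instead of just its own

Fix: Specify the join condition linking the foreign key to the parent id

Corrected query:
SELECT c.id, p.name, c.amount FROM customers p JOIN purchases c ON c.customer_id = p.id

Result:
id | name  | amount 
---+-------+--------
1  | Eve   | 1129.65
2  | Dave  | 375.1  
3  | Alice | 1868.9 
4  | Bob   | 454.32 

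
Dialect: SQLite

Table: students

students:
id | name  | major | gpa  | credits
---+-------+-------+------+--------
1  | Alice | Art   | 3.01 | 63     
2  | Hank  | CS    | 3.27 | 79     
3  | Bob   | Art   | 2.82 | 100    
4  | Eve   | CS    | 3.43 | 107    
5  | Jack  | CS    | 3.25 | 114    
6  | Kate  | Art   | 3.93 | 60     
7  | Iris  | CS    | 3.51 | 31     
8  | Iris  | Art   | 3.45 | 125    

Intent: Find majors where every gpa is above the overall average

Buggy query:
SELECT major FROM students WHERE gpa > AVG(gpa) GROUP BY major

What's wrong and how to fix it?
Bug: AVG() is an aggregate; it can't sit directly in WHERE

Fix: Compute the overall average in a scalar subquery and compare each group's MIN against it in HAVING

Corrected query:
SELECT major FROM students GROUP BY major HAVING MIN(gpa) > (SELECT AVG(gpa) FROM students)

Result:
(no rows)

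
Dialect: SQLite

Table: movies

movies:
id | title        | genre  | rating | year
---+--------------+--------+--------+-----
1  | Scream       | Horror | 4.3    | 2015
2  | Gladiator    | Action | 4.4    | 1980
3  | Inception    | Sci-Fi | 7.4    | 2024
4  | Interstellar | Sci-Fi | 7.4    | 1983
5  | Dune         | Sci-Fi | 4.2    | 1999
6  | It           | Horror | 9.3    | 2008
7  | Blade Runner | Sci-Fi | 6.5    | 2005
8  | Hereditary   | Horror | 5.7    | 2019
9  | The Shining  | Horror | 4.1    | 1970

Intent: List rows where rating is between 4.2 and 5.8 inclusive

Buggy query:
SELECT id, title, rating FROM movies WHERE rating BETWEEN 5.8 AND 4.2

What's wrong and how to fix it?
Bug: The bounds are reversed; BETWEEN a AND b requires a <= b to match anything

Fix: Write BETWEEN 4.2 AND 5.8

Corrected query:
SELECT id, title, rating FROM movies WHERE rating BETWEEN 4.2 AND 5.8

Result:
id | title      | rating
---+------------+-------
1  | Scream     | 4.3   
2  | Gladiator  | 4.4   
5  | Dune       | 4.2   
8  | Hereditary | 5.7   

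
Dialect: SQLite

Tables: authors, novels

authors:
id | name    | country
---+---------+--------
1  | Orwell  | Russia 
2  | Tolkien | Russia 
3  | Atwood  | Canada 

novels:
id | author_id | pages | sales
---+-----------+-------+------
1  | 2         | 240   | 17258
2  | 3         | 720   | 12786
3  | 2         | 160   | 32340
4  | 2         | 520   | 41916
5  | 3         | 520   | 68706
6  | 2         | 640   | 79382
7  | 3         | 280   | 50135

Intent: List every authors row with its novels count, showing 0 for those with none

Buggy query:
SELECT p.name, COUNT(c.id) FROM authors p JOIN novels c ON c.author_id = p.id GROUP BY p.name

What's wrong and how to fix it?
Bug: INNER JOIN drops authors rows that have no matching novels rows

Fix: Switch to LEFT JOIN to retain unmatched parent rows

Corrected query:
SELECT p.name, COUNT(c.id) FROM authors p LEFT JOIN novels c ON c.author_id = p.id GROUP BY p.name

Result:
name    | COUNT(c.id)
--------+------------
Atwood  | 3          
Orwell  | 0          
Tolkien | 4          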